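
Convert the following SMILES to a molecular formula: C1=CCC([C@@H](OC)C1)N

Heavy atoms from the SMILES: 7 C, 1 N, 1 O.
Implicit hydrogens by atom environment:
  4 × C: 1 H each → 4
  2 × C: 2 H each → 4
  1 × C: 3 H
  1 × N: 2 H
  1 × O: no H
  Total hydrogens = 13.
Molecular formula: C7H13NO

C7H13NO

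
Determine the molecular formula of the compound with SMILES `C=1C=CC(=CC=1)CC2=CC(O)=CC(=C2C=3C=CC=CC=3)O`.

C19H16O2

Heavy atoms from the SMILES: 19 C, 2 O.
Implicit hydrogens by atom environment:
  12 × C (aromatic): 1 H each → 12
  6 × C (aromatic): no H
  2 × O: 1 H each → 2
  1 × C: 2 H
  Total hydrogens = 16.
Molecular formula: C19H16O2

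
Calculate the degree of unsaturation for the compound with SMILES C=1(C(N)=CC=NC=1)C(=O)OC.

Molecular formula from the SMILES: C7H8N2O2.
DoU = (2C + 2 + N − H − X)/2 = (2·7 + 2 + 2 − 8 − 0)/2 = 10/2 = 5.
(Structurally: 1 ring(s) + 4 π bond(s) = 5.)

5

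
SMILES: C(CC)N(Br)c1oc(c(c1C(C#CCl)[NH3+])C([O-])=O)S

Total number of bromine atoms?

The symbol for bromine appears 1 time in the SMILES.

1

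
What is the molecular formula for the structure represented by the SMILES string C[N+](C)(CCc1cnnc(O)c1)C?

C9H16N3O+

Heavy atoms from the SMILES: 9 C, 3 N, 1 O.
Implicit hydrogens by atom environment:
  3 × C: 3 H each → 9
  2 × C: 2 H each → 4
  2 × C (aromatic): 1 H each → 2
  2 × C (aromatic): no H
  2 × N (aromatic): no H
  1 × N (charge +1): no H
  1 × O: 1 H
  Total hydrogens = 16.
Net charge +1.
Molecular formula: C9H16N3O+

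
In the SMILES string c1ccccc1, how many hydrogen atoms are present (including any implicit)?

Hydrogens are implicit in SMILES; fill each atom to its normal valence:
  6 × C (aromatic): 1 H each → 6
  Total hydrogens = 6.

6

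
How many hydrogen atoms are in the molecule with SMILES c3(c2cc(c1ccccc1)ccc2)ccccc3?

Hydrogens are implicit in SMILES; fill each atom to its normal valence:
  14 × C (aromatic): 1 H each → 14
  4 × C (aromatic): no H
  Total hydrogens = 14.

14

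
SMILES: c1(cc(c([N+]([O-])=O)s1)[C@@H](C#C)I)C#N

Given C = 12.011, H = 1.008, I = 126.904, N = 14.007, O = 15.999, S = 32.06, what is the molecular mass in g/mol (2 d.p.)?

Molecular formula: C8H3IN2O2S.
M = 8×12.011 + 3×1.008 + 1×126.904 + 2×14.007 + 2×15.999 + 1×32.06 = 318.09 g/mol.

318.09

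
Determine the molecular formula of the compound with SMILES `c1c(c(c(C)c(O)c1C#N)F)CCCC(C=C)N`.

Heavy atoms from the SMILES: 14 C, 1 F, 2 N, 1 O.
Implicit hydrogens by atom environment:
  5 × C (aromatic): no H
  4 × C: 2 H each → 8
  2 × C: 1 H each → 2
  1 × C: 3 H
  1 × C (aromatic): 1 H
  1 × C: no H
  1 × F: no H
  1 × N: 2 H
  1 × N: no H
  1 × O: 1 H
  Total hydrogens = 17.
Molecular formula: C14H17FN2O

C14H17FN2O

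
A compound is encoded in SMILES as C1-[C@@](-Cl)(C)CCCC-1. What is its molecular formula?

Heavy atoms from the SMILES: 7 C, 1 Cl.
Implicit hydrogens by atom environment:
  5 × C: 2 H each → 10
  1 × C: 3 H
  1 × C: no H
  1 × Cl: no H
  Total hydrogens = 13.
Molecular formula: C7H13Cl

C7H13Cl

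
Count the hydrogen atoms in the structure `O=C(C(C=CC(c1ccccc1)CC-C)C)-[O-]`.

19

Hydrogens are implicit in SMILES; fill each atom to its normal valence:
  5 × C (aromatic): 1 H each → 5
  4 × C: 1 H each → 4
  2 × C: 3 H each → 6
  2 × C: 2 H each → 4
  1 × C: no H
  1 × C (aromatic): no H
  1 × O: no H
  1 × O (charge -1): no H
  Total hydrogens = 19.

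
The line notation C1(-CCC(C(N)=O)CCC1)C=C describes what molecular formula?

C10H17NO

Heavy atoms from the SMILES: 10 C, 1 N, 1 O.
Implicit hydrogens by atom environment:
  6 × C: 2 H each → 12
  3 × C: 1 H each → 3
  1 × C: no H
  1 × N: 2 H
  1 × O: no H
  Total hydrogens = 17.
Molecular formula: C10H17NO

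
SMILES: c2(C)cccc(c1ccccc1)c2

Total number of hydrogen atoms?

12

Hydrogens are implicit in SMILES; fill each atom to its normal valence:
  9 × C (aromatic): 1 H each → 9
  3 × C (aromatic): no H
  1 × C: 3 H
  Total hydrogens = 12.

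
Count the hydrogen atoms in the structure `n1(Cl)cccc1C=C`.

Hydrogens are implicit in SMILES; fill each atom to its normal valence:
  3 × C (aromatic): 1 H each → 3
  1 × C: 2 H
  1 × C: 1 H
  1 × C (aromatic): no H
  1 × Cl: no H
  1 × N (aromatic): no H
  Total hydrogens = 6.

6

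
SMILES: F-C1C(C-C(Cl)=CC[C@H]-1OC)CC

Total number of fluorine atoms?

The symbol for fluorine appears 1 time in the SMILES.

1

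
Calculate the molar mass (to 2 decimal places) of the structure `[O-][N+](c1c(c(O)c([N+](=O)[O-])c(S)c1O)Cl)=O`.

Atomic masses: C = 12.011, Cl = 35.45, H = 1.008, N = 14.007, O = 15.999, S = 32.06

Molecular formula: C6H3ClN2O6S.
M = 6×12.011 + 1×35.45 + 3×1.008 + 2×14.007 + 6×15.999 + 1×32.06 = 266.61 g/mol.

266.61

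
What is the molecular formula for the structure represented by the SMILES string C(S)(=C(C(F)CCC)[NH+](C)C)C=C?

Heavy atoms from the SMILES: 10 C, 1 F, 1 N, 1 S.
Implicit hydrogens by atom environment:
  3 × C: 3 H each → 9
  3 × C: 2 H each → 6
  2 × C: 1 H each → 2
  2 × C: no H
  1 × F: no H
  1 × N (charge +1): 1 H
  1 × S: 1 H
  Total hydrogens = 19.
Net charge +1.
Molecular formula: C10H19FNS+

C10H19FNS+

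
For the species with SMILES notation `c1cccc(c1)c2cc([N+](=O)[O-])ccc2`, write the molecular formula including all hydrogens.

C12H9NO2

Heavy atoms from the SMILES: 12 C, 1 N, 2 O.
Implicit hydrogens by atom environment:
  9 × C (aromatic): 1 H each → 9
  3 × C (aromatic): no H
  1 × N (charge +1): no H
  1 × O: no H
  1 × O (charge -1): no H
  Total hydrogens = 9.
Molecular formula: C12H9NO2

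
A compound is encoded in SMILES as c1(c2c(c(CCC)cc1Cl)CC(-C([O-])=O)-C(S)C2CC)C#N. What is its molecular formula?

C17H19ClNO2S-

Heavy atoms from the SMILES: 17 C, 1 Cl, 1 N, 2 O, 1 S.
Implicit hydrogens by atom environment:
  5 × C (aromatic): no H
  4 × C: 2 H each → 8
  3 × C: 1 H each → 3
  2 × C: 3 H each → 6
  2 × C: no H
  1 × C (aromatic): 1 H
  1 × Cl: no H
  1 × N: no H
  1 × O: no H
  1 × O (charge -1): no H
  1 × S: 1 H
  Total hydrogens = 19.
Net charge -1.
Molecular formula: C17H19ClNO2S-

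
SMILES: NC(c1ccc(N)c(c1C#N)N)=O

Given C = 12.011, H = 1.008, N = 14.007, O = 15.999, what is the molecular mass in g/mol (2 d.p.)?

Molecular formula: C8H8N4O.
M = 8×12.011 + 8×1.008 + 4×14.007 + 1×15.999 = 176.18 g/mol.

176.18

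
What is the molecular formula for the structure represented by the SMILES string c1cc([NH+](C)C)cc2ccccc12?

C12H14N+

Heavy atoms from the SMILES: 12 C, 1 N.
Implicit hydrogens by atom environment:
  7 × C (aromatic): 1 H each → 7
  3 × C (aromatic): no H
  2 × C: 3 H each → 6
  1 × N (charge +1): 1 H
  Total hydrogens = 14.
Net charge +1.
Molecular formula: C12H14N+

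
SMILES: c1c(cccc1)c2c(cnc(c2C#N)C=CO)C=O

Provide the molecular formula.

Heavy atoms from the SMILES: 15 C, 2 N, 2 O.
Implicit hydrogens by atom environment:
  6 × C (aromatic): 1 H each → 6
  5 × C (aromatic): no H
  3 × C: 1 H each → 3
  1 × C: no H
  1 × N (aromatic): no H
  1 × N: no H
  1 × O: 1 H
  1 × O: no H
  Total hydrogens = 10.
Molecular formula: C15H10N2O2

C15H10N2O2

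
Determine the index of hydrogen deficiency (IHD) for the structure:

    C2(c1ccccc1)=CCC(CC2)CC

Molecular formula from the SMILES: C14H18.
DoU = (2C + 2 + N − H − X)/2 = (2·14 + 2 + 0 − 18 − 0)/2 = 12/2 = 6.
(Structurally: 2 ring(s) + 4 π bond(s) = 6.)

6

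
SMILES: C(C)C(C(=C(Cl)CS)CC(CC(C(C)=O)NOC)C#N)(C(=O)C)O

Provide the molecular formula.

Heavy atoms from the SMILES: 16 C, 1 Cl, 2 N, 4 O, 1 S.
Implicit hydrogens by atom environment:
  6 × C: no H
  4 × C: 3 H each → 12
  4 × C: 2 H each → 8
  3 × O: no H
  2 × C: 1 H each → 2
  1 × Cl: no H
  1 × N: 1 H
  1 × N: no H
  1 × O: 1 H
  1 × S: 1 H
  Total hydrogens = 25.
Molecular formula: C16H25ClN2O4S

C16H25ClN2O4S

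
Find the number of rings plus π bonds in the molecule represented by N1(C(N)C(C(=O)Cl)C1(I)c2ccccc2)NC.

6

Molecular formula from the SMILES: C11H13ClIN3O.
DoU = (2C + 2 + N − H − X)/2 = (2·11 + 2 + 3 − 13 − 2)/2 = 12/2 = 6.
(Structurally: 2 ring(s) + 4 π bond(s) = 6.)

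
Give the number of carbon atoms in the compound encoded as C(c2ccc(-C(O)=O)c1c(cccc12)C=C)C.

The symbol for carbon appears 15 times in the SMILES. Lowercase c denotes aromatic carbon and counts toward C.

15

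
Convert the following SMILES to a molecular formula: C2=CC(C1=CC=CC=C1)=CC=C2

C12H10

Heavy atoms from the SMILES: 12 C.
Implicit hydrogens by atom environment:
  10 × C (aromatic): 1 H each → 10
  2 × C (aromatic): no H
  Total hydrogens = 10.
Molecular formula: C12H10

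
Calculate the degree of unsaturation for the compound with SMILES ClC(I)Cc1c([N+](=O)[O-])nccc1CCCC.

5

Molecular formula from the SMILES: C11H14ClIN2O2.
DoU = (2C + 2 + N − H − X)/2 = (2·11 + 2 + 2 − 14 − 2)/2 = 10/2 = 5.
(Structurally: 1 ring(s) + 4 π bond(s) = 5.)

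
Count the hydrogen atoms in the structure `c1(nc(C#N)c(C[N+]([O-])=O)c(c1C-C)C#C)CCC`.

15

Hydrogens are implicit in SMILES; fill each atom to its normal valence:
  5 × C (aromatic): no H
  4 × C: 2 H each → 8
  2 × C: 3 H each → 6
  2 × C: no H
  1 × C: 1 H
  1 × N (aromatic): no H
  1 × N: no H
  1 × N (charge +1): no H
  1 × O: no H
  1 × O (charge -1): no H
  Total hydrogens = 15.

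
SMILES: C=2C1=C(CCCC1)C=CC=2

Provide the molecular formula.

Heavy atoms from the SMILES: 10 C.
Implicit hydrogens by atom environment:
  4 × C: 2 H each → 8
  4 × C (aromatic): 1 H each → 4
  2 × C (aromatic): no H
  Total hydrogens = 12.
Molecular formula: C10H12

C10H12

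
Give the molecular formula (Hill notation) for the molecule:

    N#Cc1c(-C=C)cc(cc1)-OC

Heavy atoms from the SMILES: 10 C, 1 N, 1 O.
Implicit hydrogens by atom environment:
  3 × C (aromatic): 1 H each → 3
  3 × C (aromatic): no H
  1 × C: 3 H
  1 × C: 2 H
  1 × C: 1 H
  1 × C: no H
  1 × N: no H
  1 × O: no H
  Total hydrogens = 9.
Molecular formula: C10H9NO

C10H9NO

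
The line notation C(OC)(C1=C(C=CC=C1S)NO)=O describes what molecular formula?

Heavy atoms from the SMILES: 8 C, 1 N, 3 O, 1 S.
Implicit hydrogens by atom environment:
  3 × C (aromatic): 1 H each → 3
  3 × C (aromatic): no H
  2 × O: no H
  1 × C: 3 H
  1 × C: no H
  1 × N: 1 H
  1 × O: 1 H
  1 × S: 1 H
  Total hydrogens = 9.
Molecular formula: C8H9NO3S

C8H9NO3S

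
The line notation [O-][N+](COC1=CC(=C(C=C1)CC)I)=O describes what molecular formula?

Heavy atoms from the SMILES: 9 C, 1 I, 1 N, 3 O.
Implicit hydrogens by atom environment:
  3 × C (aromatic): 1 H each → 3
  3 × C (aromatic): no H
  2 × C: 2 H each → 4
  2 × O: no H
  1 × C: 3 H
  1 × I: no H
  1 × N (charge +1): no H
  1 × O (charge -1): no H
  Total hydrogens = 10.
Molecular formula: C9H10INO3

C9H10INO3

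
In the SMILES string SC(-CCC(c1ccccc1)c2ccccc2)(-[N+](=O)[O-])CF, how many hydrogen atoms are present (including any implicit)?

Hydrogens are implicit in SMILES; fill each atom to its normal valence:
  10 × C (aromatic): 1 H each → 10
  3 × C: 2 H each → 6
  2 × C (aromatic): no H
  1 × C: 1 H
  1 × C: no H
  1 × F: no H
  1 × N (charge +1): no H
  1 × O: no H
  1 × O (charge -1): no H
  1 × S: 1 H
  Total hydrogens = 18.

18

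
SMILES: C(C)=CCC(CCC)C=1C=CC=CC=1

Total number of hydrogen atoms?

Hydrogens are implicit in SMILES; fill each atom to its normal valence:
  5 × C (aromatic): 1 H each → 5
  3 × C: 2 H each → 6
  3 × C: 1 H each → 3
  2 × C: 3 H each → 6
  1 × C (aromatic): no H
  Total hydrogens = 20.

20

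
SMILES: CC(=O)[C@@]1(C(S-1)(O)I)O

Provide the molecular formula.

Heavy atoms from the SMILES: 4 C, 1 I, 3 O, 1 S.
Implicit hydrogens by atom environment:
  3 × C: no H
  2 × O: 1 H each → 2
  1 × C: 3 H
  1 × I: no H
  1 × O: no H
  1 × S: no H
  Total hydrogens = 5.
Molecular formula: C4H5IO3S

C4H5IO3S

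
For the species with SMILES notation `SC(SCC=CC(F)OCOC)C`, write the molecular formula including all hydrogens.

Heavy atoms from the SMILES: 8 C, 1 F, 2 O, 2 S.
Implicit hydrogens by atom environment:
  4 × C: 1 H each → 4
  2 × C: 3 H each → 6
  2 × C: 2 H each → 4
  2 × O: no H
  1 × F: no H
  1 × S: 1 H
  1 × S: no H
  Total hydrogens = 15.
Molecular formula: C8H15FO2S2

C8H15FO2S2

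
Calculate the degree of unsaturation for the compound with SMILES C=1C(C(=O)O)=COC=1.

4

Molecular formula from the SMILES: C5H4O3.
DoU = (2C + 2 + N − H − X)/2 = (2·5 + 2 + 0 − 4 − 0)/2 = 8/2 = 4.
(Structurally: 1 ring(s) + 3 π bond(s) = 4.)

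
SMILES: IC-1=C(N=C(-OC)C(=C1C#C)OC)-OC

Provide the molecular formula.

C10H10INO3

Heavy atoms from the SMILES: 10 C, 1 I, 1 N, 3 O.
Implicit hydrogens by atom environment:
  5 × C (aromatic): no H
  3 × C: 3 H each → 9
  3 × O: no H
  1 × C: 1 H
  1 × C: no H
  1 × I: no H
  1 × N (aromatic): no H
  Total hydrogens = 10.
Molecular formula: C10H10INO3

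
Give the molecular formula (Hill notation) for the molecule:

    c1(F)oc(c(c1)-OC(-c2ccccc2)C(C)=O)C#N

Heavy atoms from the SMILES: 14 C, 1 F, 1 N, 3 O.
Implicit hydrogens by atom environment:
  6 × C (aromatic): 1 H each → 6
  4 × C (aromatic): no H
  2 × C: no H
  2 × O: no H
  1 × C: 3 H
  1 × C: 1 H
  1 × F: no H
  1 × N: no H
  1 × O (aromatic): no H
  Total hydrogens = 10.
Molecular formula: C14H10FNO3

C14H10FNO3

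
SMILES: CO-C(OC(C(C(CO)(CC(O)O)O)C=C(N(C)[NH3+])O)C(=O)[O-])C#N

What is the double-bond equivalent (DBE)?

Molecular formula from the SMILES: C13H23N3O9.
DoU = (2C + 2 + N − H − X)/2 = (2·13 + 2 + 3 − 23 − 0)/2 = 8/2 = 4.
(Structurally: 0 ring(s) + 4 π bond(s) = 4.)

4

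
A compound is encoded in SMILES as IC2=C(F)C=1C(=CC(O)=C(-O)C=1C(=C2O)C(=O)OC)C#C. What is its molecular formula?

Heavy atoms from the SMILES: 14 C, 1 F, 1 I, 5 O.
Implicit hydrogens by atom environment:
  9 × C (aromatic): no H
  3 × O: 1 H each → 3
  2 × C: no H
  2 × O: no H
  1 × C: 3 H
  1 × C (aromatic): 1 H
  1 × C: 1 H
  1 × F: no H
  1 × I: no H
  Total hydrogens = 8.
Molecular formula: C14H8FIO5

C14H8FIO5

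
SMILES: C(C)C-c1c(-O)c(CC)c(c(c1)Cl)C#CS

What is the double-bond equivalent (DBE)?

6

Molecular formula from the SMILES: C13H15ClOS.
DoU = (2C + 2 + N − H − X)/2 = (2·13 + 2 + 0 − 15 − 1)/2 = 12/2 = 6.
(Structurally: 1 ring(s) + 5 π bond(s) = 6.)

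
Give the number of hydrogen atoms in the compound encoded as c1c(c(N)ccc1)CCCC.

15

Hydrogens are implicit in SMILES; fill each atom to its normal valence:
  4 × C (aromatic): 1 H each → 4
  3 × C: 2 H each → 6
  2 × C (aromatic): no H
  1 × C: 3 H
  1 × N: 2 H
  Total hydrogens = 15.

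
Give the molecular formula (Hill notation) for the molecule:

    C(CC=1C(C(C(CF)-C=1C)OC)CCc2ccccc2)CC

C20H29FO

Heavy atoms from the SMILES: 20 C, 1 F, 1 O.
Implicit hydrogens by atom environment:
  6 × C: 2 H each → 12
  5 × C (aromatic): 1 H each → 5
  3 × C: 3 H each → 9
  3 × C: 1 H each → 3
  2 × C: no H
  1 × C (aromatic): no H
  1 × F: no H
  1 × O: no H
  Total hydrogens = 29.
Molecular formula: C20H29FO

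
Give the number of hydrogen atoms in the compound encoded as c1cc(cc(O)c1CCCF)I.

Hydrogens are implicit in SMILES; fill each atom to its normal valence:
  3 × C: 2 H each → 6
  3 × C (aromatic): 1 H each → 3
  3 × C (aromatic): no H
  1 × F: no H
  1 × I: no H
  1 × O: 1 H
  Total hydrogens = 10.

10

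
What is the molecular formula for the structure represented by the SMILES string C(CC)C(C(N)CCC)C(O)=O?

C9H19NO2

Heavy atoms from the SMILES: 9 C, 1 N, 2 O.
Implicit hydrogens by atom environment:
  4 × C: 2 H each → 8
  2 × C: 3 H each → 6
  2 × C: 1 H each → 2
  1 × C: no H
  1 × N: 2 H
  1 × O: 1 H
  1 × O: no H
  Total hydrogens = 19.
Molecular formula: C9H19NO2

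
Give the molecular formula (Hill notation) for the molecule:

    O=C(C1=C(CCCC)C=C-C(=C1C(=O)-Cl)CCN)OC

C15H20ClNO3

Heavy atoms from the SMILES: 15 C, 1 Cl, 1 N, 3 O.
Implicit hydrogens by atom environment:
  5 × C: 2 H each → 10
  4 × C (aromatic): no H
  3 × O: no H
  2 × C: 3 H each → 6
  2 × C (aromatic): 1 H each → 2
  2 × C: no H
  1 × Cl: no H
  1 × N: 2 H
  Total hydrogens = 20.
Molecular formula: C15H20ClNO3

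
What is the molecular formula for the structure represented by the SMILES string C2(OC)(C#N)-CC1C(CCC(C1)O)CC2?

Heavy atoms from the SMILES: 12 C, 1 N, 2 O.
Implicit hydrogens by atom environment:
  6 × C: 2 H each → 12
  3 × C: 1 H each → 3
  2 × C: no H
  1 × C: 3 H
  1 × N: no H
  1 × O: 1 H
  1 × O: no H
  Total hydrogens = 19.
Molecular formula: C12H19NO2

C12H19NO2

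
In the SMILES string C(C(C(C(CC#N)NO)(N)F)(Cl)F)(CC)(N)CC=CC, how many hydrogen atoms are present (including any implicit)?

Hydrogens are implicit in SMILES; fill each atom to its normal valence:
  4 × C: no H
  3 × C: 2 H each → 6
  3 × C: 1 H each → 3
  2 × C: 3 H each → 6
  2 × F: no H
  2 × N: 2 H each → 4
  1 × Cl: no H
  1 × N: 1 H
  1 × N: no H
  1 × O: 1 H
  Total hydrogens = 21.

21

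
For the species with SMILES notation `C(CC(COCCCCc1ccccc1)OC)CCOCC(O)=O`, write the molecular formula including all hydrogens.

Heavy atoms from the SMILES: 19 C, 5 O.
Implicit hydrogens by atom environment:
  10 × C: 2 H each → 20
  5 × C (aromatic): 1 H each → 5
  4 × O: no H
  1 × C: 3 H
  1 × C: 1 H
  1 × C: no H
  1 × C (aromatic): no H
  1 × O: 1 H
  Total hydrogens = 30.
Molecular formula: C19H30O5

C19H30O5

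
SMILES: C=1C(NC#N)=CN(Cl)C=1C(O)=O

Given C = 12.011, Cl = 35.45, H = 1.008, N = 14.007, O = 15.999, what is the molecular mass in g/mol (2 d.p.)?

Molecular formula: C6H4ClN3O2.
M = 6×12.011 + 1×35.45 + 4×1.008 + 3×14.007 + 2×15.999 = 185.57 g/mol.

185.57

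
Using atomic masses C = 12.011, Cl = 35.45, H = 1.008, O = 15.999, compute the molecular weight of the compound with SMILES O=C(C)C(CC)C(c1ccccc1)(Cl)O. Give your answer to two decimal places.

Molecular formula: C12H15ClO2.
M = 12×12.011 + 1×35.45 + 15×1.008 + 2×15.999 = 226.70 g/mol.

226.70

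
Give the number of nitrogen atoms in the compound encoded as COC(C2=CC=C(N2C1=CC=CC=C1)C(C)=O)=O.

1

The symbol for nitrogen appears 1 time in the SMILES.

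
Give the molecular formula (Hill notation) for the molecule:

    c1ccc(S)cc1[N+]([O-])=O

Heavy atoms from the SMILES: 6 C, 1 N, 2 O, 1 S.
Implicit hydrogens by atom environment:
  4 × C (aromatic): 1 H each → 4
  2 × C (aromatic): no H
  1 × N (charge +1): no H
  1 × O: no H
  1 × O (charge -1): no H
  1 × S: 1 H
  Total hydrogens = 5.
Molecular formula: C6H5NO2S

C6H5NO2S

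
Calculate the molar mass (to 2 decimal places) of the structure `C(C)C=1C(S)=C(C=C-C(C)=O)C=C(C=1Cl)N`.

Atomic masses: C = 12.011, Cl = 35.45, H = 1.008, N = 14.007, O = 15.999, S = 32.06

255.76

Molecular formula: C12H14ClNOS.
M = 12×12.011 + 1×35.45 + 14×1.008 + 1×14.007 + 1×15.999 + 1×32.06 = 255.76 g/mol.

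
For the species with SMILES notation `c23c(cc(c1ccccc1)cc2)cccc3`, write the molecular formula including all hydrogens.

C16H12

Heavy atoms from the SMILES: 16 C.
Implicit hydrogens by atom environment:
  12 × C (aromatic): 1 H each → 12
  4 × C (aromatic): no H
  Total hydrogens = 12.
Molecular formula: C16H12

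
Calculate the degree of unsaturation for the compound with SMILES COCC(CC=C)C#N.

3

Molecular formula from the SMILES: C7H11NO.
DoU = (2C + 2 + N − H − X)/2 = (2·7 + 2 + 1 − 11 − 0)/2 = 6/2 = 3.
(Structurally: 0 ring(s) + 3 π bond(s) = 3.)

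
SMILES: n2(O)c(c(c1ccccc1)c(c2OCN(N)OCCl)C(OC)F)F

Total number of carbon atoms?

The symbol for carbon appears 14 times in the SMILES. Lowercase c denotes aromatic carbon and counts toward C.

14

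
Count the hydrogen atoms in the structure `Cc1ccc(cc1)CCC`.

Hydrogens are implicit in SMILES; fill each atom to its normal valence:
  4 × C (aromatic): 1 H each → 4
  2 × C: 3 H each → 6
  2 × C: 2 H each → 4
  2 × C (aromatic): no H
  Total hydrogens = 14.

14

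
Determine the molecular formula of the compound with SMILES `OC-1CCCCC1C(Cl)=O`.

Heavy atoms from the SMILES: 7 C, 1 Cl, 2 O.
Implicit hydrogens by atom environment:
  4 × C: 2 H each → 8
  2 × C: 1 H each → 2
  1 × C: no H
  1 × Cl: no H
  1 × O: 1 H
  1 × O: no H
  Total hydrogens = 11.
Molecular formula: C7H11ClO2

C7H11ClO2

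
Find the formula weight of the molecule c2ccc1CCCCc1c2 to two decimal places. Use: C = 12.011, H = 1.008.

Molecular formula: C10H12.
M = 10×12.011 + 12×1.008 = 132.21 g/mol.

132.21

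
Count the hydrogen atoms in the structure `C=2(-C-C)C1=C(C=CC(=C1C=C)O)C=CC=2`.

Hydrogens are implicit in SMILES; fill each atom to its normal valence:
  5 × C (aromatic): 1 H each → 5
  5 × C (aromatic): no H
  2 × C: 2 H each → 4
  1 × C: 3 H
  1 × C: 1 H
  1 × O: 1 H
  Total hydrogens = 14.

14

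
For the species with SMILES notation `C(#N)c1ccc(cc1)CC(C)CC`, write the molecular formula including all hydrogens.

C12H15N

Heavy atoms from the SMILES: 12 C, 1 N.
Implicit hydrogens by atom environment:
  4 × C (aromatic): 1 H each → 4
  2 × C: 3 H each → 6
  2 × C: 2 H each → 4
  2 × C (aromatic): no H
  1 × C: 1 H
  1 × C: no H
  1 × N: no H
  Total hydrogens = 15.
Molecular formula: C12H15N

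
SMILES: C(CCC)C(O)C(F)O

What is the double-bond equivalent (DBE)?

Molecular formula from the SMILES: C6H13FO2.
DoU = (2C + 2 + N − H − X)/2 = (2·6 + 2 + 0 − 13 − 1)/2 = 0/2 = 0.
(Structurally: 0 ring(s) + 0 π bond(s) = 0.)

0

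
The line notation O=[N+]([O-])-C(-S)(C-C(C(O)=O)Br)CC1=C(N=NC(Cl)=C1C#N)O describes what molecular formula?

C10H8BrClN4O5S

Heavy atoms from the SMILES: 1 Br, 10 C, 1 Cl, 4 N, 5 O, 1 S.
Implicit hydrogens by atom environment:
  4 × C (aromatic): no H
  3 × C: no H
  2 × C: 2 H each → 4
  2 × N (aromatic): no H
  2 × O: 1 H each → 2
  2 × O: no H
  1 × Br: no H
  1 × C: 1 H
  1 × Cl: no H
  1 × N: no H
  1 × N (charge +1): no H
  1 × O (charge -1): no H
  1 × S: 1 H
  Total hydrogens = 8.
Molecular formula: C10H8BrClN4O5S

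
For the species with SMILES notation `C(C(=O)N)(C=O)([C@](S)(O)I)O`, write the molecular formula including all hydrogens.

C4H6INO4S

Heavy atoms from the SMILES: 4 C, 1 I, 1 N, 4 O, 1 S.
Implicit hydrogens by atom environment:
  3 × C: no H
  2 × O: 1 H each → 2
  2 × O: no H
  1 × C: 1 H
  1 × I: no H
  1 × N: 2 H
  1 × S: 1 H
  Total hydrogens = 6.
Molecular formula: C4H6INO4S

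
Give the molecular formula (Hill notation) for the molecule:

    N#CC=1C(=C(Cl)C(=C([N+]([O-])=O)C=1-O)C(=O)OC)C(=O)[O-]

C10H4ClN2O7-

Heavy atoms from the SMILES: 10 C, 1 Cl, 2 N, 7 O.
Implicit hydrogens by atom environment:
  6 × C (aromatic): no H
  4 × O: no H
  3 × C: no H
  2 × O (charge -1): no H
  1 × C: 3 H
  1 × Cl: no H
  1 × N: no H
  1 × N (charge +1): no H
  1 × O: 1 H
  Total hydrogens = 4.
Net charge -1.
Molecular formula: C10H4ClN2O7-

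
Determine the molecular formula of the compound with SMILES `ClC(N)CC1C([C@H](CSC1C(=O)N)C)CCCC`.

Heavy atoms from the SMILES: 13 C, 1 Cl, 2 N, 1 O, 1 S.
Implicit hydrogens by atom environment:
  5 × C: 2 H each → 10
  5 × C: 1 H each → 5
  2 × C: 3 H each → 6
  2 × N: 2 H each → 4
  1 × C: no H
  1 × Cl: no H
  1 × O: no H
  1 × S: no H
  Total hydrogens = 25.
Molecular formula: C13H25ClN2OS

C13H25ClN2OS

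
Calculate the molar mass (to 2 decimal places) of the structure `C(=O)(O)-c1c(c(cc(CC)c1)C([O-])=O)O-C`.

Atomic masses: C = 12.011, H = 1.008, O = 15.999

Molecular formula: C11H11O5-.
M = 11×12.011 + 11×1.008 + 5×15.999 = 223.20 g/mol.

223.20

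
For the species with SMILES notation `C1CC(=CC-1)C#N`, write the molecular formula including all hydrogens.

C6H7N

Heavy atoms from the SMILES: 6 C, 1 N.
Implicit hydrogens by atom environment:
  3 × C: 2 H each → 6
  2 × C: no H
  1 × C: 1 H
  1 × N: no H
  Total hydrogens = 7.
Molecular formula: C6H7N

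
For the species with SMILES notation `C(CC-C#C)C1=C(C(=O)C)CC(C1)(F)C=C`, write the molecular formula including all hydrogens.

Heavy atoms from the SMILES: 14 C, 1 F, 1 O.
Implicit hydrogens by atom environment:
  6 × C: 2 H each → 12
  5 × C: no H
  2 × C: 1 H each → 2
  1 × C: 3 H
  1 × F: no H
  1 × O: no H
  Total hydrogens = 17.
Molecular formula: C14H17FO

C14H17FO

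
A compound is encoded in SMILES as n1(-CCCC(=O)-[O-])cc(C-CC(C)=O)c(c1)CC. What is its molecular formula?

C14H20NO3-

Heavy atoms from the SMILES: 14 C, 1 N, 3 O.
Implicit hydrogens by atom environment:
  6 × C: 2 H each → 12
  2 × C: 3 H each → 6
  2 × C (aromatic): 1 H each → 2
  2 × C (aromatic): no H
  2 × C: no H
  2 × O: no H
  1 × N (aromatic): no H
  1 × O (charge -1): no H
  Total hydrogens = 20.
Net charge -1.
Molecular formula: C14H20NO3-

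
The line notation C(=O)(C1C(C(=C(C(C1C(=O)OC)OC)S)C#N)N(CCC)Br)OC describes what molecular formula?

C15H21BrN2O5S

Heavy atoms from the SMILES: 1 Br, 15 C, 2 N, 5 O, 1 S.
Implicit hydrogens by atom environment:
  5 × C: no H
  5 × O: no H
  4 × C: 3 H each → 12
  4 × C: 1 H each → 4
  2 × C: 2 H each → 4
  2 × N: no H
  1 × Br: no H
  1 × S: 1 H
  Total hydrogens = 21.
Molecular formula: C15H21BrN2O5S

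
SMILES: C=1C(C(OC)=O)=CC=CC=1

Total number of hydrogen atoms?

8

Hydrogens are implicit in SMILES; fill each atom to its normal valence:
  5 × C (aromatic): 1 H each → 5
  2 × O: no H
  1 × C: 3 H
  1 × C (aromatic): no H
  1 × C: no H
  Total hydrogens = 8.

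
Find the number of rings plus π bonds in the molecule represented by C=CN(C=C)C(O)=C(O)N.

Molecular formula from the SMILES: C6H10N2O2.
DoU = (2C + 2 + N − H − X)/2 = (2·6 + 2 + 2 − 10 − 0)/2 = 6/2 = 3.
(Structurally: 0 ring(s) + 3 π bond(s) = 3.)

3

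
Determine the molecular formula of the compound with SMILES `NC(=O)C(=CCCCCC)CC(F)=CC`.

C12H20FNO

Heavy atoms from the SMILES: 12 C, 1 F, 1 N, 1 O.
Implicit hydrogens by atom environment:
  5 × C: 2 H each → 10
  3 × C: no H
  2 × C: 3 H each → 6
  2 × C: 1 H each → 2
  1 × F: no H
  1 × N: 2 H
  1 × O: no H
  Total hydrogens = 20.
Molecular formula: C12H20FNO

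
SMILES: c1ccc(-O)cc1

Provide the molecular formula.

Heavy atoms from the SMILES: 6 C, 1 O.
Implicit hydrogens by atom environment:
  5 × C (aromatic): 1 H each → 5
  1 × C (aromatic): no H
  1 × O: 1 H
  Total hydrogens = 6.
Molecular formula: C6H6O

C6H6O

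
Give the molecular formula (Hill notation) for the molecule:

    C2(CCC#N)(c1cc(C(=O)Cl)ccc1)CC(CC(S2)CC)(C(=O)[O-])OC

Heavy atoms from the SMILES: 19 C, 1 Cl, 1 N, 4 O, 1 S.
Implicit hydrogens by atom environment:
  5 × C: 2 H each → 10
  5 × C: no H
  4 × C (aromatic): 1 H each → 4
  3 × O: no H
  2 × C: 3 H each → 6
  2 × C (aromatic): no H
  1 × C: 1 H
  1 × Cl: no H
  1 × N: no H
  1 × O (charge -1): no H
  1 × S: no H
  Total hydrogens = 21.
Net charge -1.
Molecular formula: C19H21ClNO4S-

C19H21ClNO4S-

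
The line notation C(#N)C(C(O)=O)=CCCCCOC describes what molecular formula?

C9H13NO3

Heavy atoms from the SMILES: 9 C, 1 N, 3 O.
Implicit hydrogens by atom environment:
  4 × C: 2 H each → 8
  3 × C: no H
  2 × O: no H
  1 × C: 3 H
  1 × C: 1 H
  1 × N: no H
  1 × O: 1 H
  Total hydrogens = 13.
Molecular formula: C9H13NO3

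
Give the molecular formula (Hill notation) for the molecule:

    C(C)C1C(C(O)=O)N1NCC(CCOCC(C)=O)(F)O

Heavy atoms from the SMILES: 12 C, 1 F, 2 N, 5 O.
Implicit hydrogens by atom environment:
  5 × C: 2 H each → 10
  3 × C: no H
  3 × O: no H
  2 × C: 3 H each → 6
  2 × C: 1 H each → 2
  2 × O: 1 H each → 2
  1 × F: no H
  1 × N: 1 H
  1 × N: no H
  Total hydrogens = 21.
Molecular formula: C12H21FN2O5

C12H21FN2O5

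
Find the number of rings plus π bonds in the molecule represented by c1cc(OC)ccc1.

4

Molecular formula from the SMILES: C7H8O.
DoU = (2C + 2 + N − H − X)/2 = (2·7 + 2 + 0 − 8 − 0)/2 = 8/2 = 4.
(Structurally: 1 ring(s) + 3 π bond(s) = 4.)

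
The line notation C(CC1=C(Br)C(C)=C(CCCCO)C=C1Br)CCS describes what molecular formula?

Heavy atoms from the SMILES: 2 Br, 15 C, 1 O, 1 S.
Implicit hydrogens by atom environment:
  8 × C: 2 H each → 16
  5 × C (aromatic): no H
  2 × Br: no H
  1 × C: 3 H
  1 × C (aromatic): 1 H
  1 × O: 1 H
  1 × S: 1 H
  Total hydrogens = 22.
Molecular formula: C15H22Br2OS

C15H22Br2OS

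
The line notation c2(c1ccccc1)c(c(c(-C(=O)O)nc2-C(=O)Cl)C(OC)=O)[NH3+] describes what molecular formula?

C15H12ClN2O5+

Heavy atoms from the SMILES: 15 C, 1 Cl, 2 N, 5 O.
Implicit hydrogens by atom environment:
  6 × C (aromatic): no H
  5 × C (aromatic): 1 H each → 5
  4 × O: no H
  3 × C: no H
  1 × C: 3 H
  1 × Cl: no H
  1 × N (charge +1): 3 H
  1 × N (aromatic): no H
  1 × O: 1 H
  Total hydrogens = 12.
Net charge +1.
Molecular formula: C15H12ClN2O5+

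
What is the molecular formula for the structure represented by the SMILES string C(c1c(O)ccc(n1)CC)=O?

C8H9NO2

Heavy atoms from the SMILES: 8 C, 1 N, 2 O.
Implicit hydrogens by atom environment:
  3 × C (aromatic): no H
  2 × C (aromatic): 1 H each → 2
  1 × C: 3 H
  1 × C: 2 H
  1 × C: 1 H
  1 × N (aromatic): no H
  1 × O: 1 H
  1 × O: no H
  Total hydrogens = 9.
Molecular formula: C8H9NO2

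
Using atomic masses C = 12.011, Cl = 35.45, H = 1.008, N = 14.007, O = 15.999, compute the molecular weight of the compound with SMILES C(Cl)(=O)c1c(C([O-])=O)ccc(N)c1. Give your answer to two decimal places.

198.58

Molecular formula: C8H5ClNO3-.
M = 8×12.011 + 1×35.45 + 5×1.008 + 1×14.007 + 3×15.999 = 198.58 g/mol.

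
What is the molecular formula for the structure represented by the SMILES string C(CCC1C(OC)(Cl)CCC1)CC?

Heavy atoms from the SMILES: 11 C, 1 Cl, 1 O.
Implicit hydrogens by atom environment:
  7 × C: 2 H each → 14
  2 × C: 3 H each → 6
  1 × C: 1 H
  1 × C: no H
  1 × Cl: no H
  1 × O: no H
  Total hydrogens = 21.
Molecular formula: C11H21ClO

C11H21ClO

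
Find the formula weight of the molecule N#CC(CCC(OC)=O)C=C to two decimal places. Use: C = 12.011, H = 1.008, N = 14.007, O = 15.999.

Molecular formula: C8H11NO2.
M = 8×12.011 + 11×1.008 + 1×14.007 + 2×15.999 = 153.18 g/mol.

153.18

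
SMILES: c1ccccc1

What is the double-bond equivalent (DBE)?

Molecular formula from the SMILES: C6H6.
DoU = (2C + 2 + N − H − X)/2 = (2·6 + 2 + 0 − 6 − 0)/2 = 8/2 = 4.
(Structurally: 1 ring(s) + 3 π bond(s) = 4.)

4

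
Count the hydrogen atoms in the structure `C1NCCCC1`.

11

Hydrogens are implicit in SMILES; fill each atom to its normal valence:
  5 × C: 2 H each → 10
  1 × N: 1 H
  Total hydrogens = 11.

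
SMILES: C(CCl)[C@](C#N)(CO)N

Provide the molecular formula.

Heavy atoms from the SMILES: 5 C, 1 Cl, 2 N, 1 O.
Implicit hydrogens by atom environment:
  3 × C: 2 H each → 6
  2 × C: no H
  1 × Cl: no H
  1 × N: 2 H
  1 × N: no H
  1 × O: 1 H
  Total hydrogens = 9.
Molecular formula: C5H9ClN2O

C5H9ClN2O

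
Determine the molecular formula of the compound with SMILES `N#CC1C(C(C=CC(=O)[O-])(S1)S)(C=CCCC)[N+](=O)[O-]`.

C12H13N2O4S2-

Heavy atoms from the SMILES: 12 C, 2 N, 4 O, 2 S.
Implicit hydrogens by atom environment:
  5 × C: 1 H each → 5
  4 × C: no H
  2 × C: 2 H each → 4
  2 × O: no H
  2 × O (charge -1): no H
  1 × C: 3 H
  1 × N (charge +1): no H
  1 × N: no H
  1 × S: 1 H
  1 × S: no H
  Total hydrogens = 13.
Net charge -1.
Molecular formula: C12H13N2O4S2-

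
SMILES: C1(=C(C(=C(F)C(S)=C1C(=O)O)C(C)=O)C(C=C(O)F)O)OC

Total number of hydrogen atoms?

Hydrogens are implicit in SMILES; fill each atom to its normal valence:
  6 × C (aromatic): no H
  3 × C: no H
  3 × O: 1 H each → 3
  3 × O: no H
  2 × C: 3 H each → 6
  2 × C: 1 H each → 2
  2 × F: no H
  1 × S: 1 H
  Total hydrogens = 12.

12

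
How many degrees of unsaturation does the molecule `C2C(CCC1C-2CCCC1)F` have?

2

Molecular formula from the SMILES: C10H17F.
DoU = (2C + 2 + N − H − X)/2 = (2·10 + 2 + 0 − 17 − 1)/2 = 4/2 = 2.
(Structurally: 2 ring(s) + 0 π bond(s) = 2.)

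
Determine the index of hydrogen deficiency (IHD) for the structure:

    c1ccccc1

4

Molecular formula from the SMILES: C6H6.
DoU = (2C + 2 + N − H − X)/2 = (2·6 + 2 + 0 − 6 − 0)/2 = 8/2 = 4.
(Structurally: 1 ring(s) + 3 π bond(s) = 4.)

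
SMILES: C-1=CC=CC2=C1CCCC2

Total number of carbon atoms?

The symbol for carbon appears 10 times in the SMILES.

10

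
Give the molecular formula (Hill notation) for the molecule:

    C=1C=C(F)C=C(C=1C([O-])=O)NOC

Heavy atoms from the SMILES: 8 C, 1 F, 1 N, 3 O.
Implicit hydrogens by atom environment:
  3 × C (aromatic): 1 H each → 3
  3 × C (aromatic): no H
  2 × O: no H
  1 × C: 3 H
  1 × C: no H
  1 × F: no H
  1 × N: 1 H
  1 × O (charge -1): no H
  Total hydrogens = 7.
Net charge -1.
Molecular formula: C8H7FNO3-

C8H7FNO3-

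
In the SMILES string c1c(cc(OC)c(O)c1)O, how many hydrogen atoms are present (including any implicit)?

8

Hydrogens are implicit in SMILES; fill each atom to its normal valence:
  3 × C (aromatic): 1 H each → 3
  3 × C (aromatic): no H
  2 × O: 1 H each → 2
  1 × C: 3 H
  1 × O: no H
  Total hydrogens = 8.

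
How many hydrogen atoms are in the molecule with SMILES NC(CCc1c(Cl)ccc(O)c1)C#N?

11

Hydrogens are implicit in SMILES; fill each atom to its normal valence:
  3 × C (aromatic): 1 H each → 3
  3 × C (aromatic): no H
  2 × C: 2 H each → 4
  1 × C: 1 H
  1 × C: no H
  1 × Cl: no H
  1 × N: 2 H
  1 × N: no H
  1 × O: 1 H
  Total hydrogens = 11.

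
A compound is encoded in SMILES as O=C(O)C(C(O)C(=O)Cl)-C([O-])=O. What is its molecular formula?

Heavy atoms from the SMILES: 5 C, 1 Cl, 6 O.
Implicit hydrogens by atom environment:
  3 × C: no H
  3 × O: no H
  2 × C: 1 H each → 2
  2 × O: 1 H each → 2
  1 × Cl: no H
  1 × O (charge -1): no H
  Total hydrogens = 4.
Net charge -1.
Molecular formula: C5H4ClO6-

C5H4ClO6-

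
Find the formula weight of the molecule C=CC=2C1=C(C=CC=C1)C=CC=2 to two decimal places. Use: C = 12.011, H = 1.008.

154.21

Molecular formula: C12H10.
M = 12×12.011 + 10×1.008 = 154.21 g/mol.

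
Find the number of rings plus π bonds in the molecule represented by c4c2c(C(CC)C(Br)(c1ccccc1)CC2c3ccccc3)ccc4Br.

13

Molecular formula from the SMILES: C24H22Br2.
DoU = (2C + 2 + N − H − X)/2 = (2·24 + 2 + 0 − 22 − 2)/2 = 26/2 = 13.
(Structurally: 4 ring(s) + 9 π bond(s) = 13.)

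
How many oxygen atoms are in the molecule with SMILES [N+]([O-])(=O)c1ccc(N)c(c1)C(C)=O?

The symbol for oxygen appears 3 times in the SMILES.

3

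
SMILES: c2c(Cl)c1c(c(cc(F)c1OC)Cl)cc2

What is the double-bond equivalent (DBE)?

7

Molecular formula from the SMILES: C11H7Cl2FO.
DoU = (2C + 2 + N − H − X)/2 = (2·11 + 2 + 0 − 7 − 3)/2 = 14/2 = 7.
(Structurally: 2 ring(s) + 5 π bond(s) = 7.)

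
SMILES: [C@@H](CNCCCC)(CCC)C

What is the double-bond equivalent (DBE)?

0

Molecular formula from the SMILES: C10H23N.
DoU = (2C + 2 + N − H − X)/2 = (2·10 + 2 + 1 − 23 − 0)/2 = 0/2 = 0.
(Structurally: 0 ring(s) + 0 π bond(s) = 0.)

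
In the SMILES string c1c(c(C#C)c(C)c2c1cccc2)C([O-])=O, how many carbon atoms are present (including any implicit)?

14

The symbol for carbon appears 14 times in the SMILES. Lowercase c denotes aromatic carbon and counts toward C.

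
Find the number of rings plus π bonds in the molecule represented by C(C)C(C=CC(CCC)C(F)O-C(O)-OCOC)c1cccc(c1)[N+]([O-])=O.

6

Molecular formula from the SMILES: C19H28FNO6.
DoU = (2C + 2 + N − H − X)/2 = (2·19 + 2 + 1 − 28 − 1)/2 = 12/2 = 6.
(Structurally: 1 ring(s) + 5 π bond(s) = 6.)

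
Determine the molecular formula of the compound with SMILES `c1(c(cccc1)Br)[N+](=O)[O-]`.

Heavy atoms from the SMILES: 1 Br, 6 C, 1 N, 2 O.
Implicit hydrogens by atom environment:
  4 × C (aromatic): 1 H each → 4
  2 × C (aromatic): no H
  1 × Br: no H
  1 × N (charge +1): no H
  1 × O: no H
  1 × O (charge -1): no H
  Total hydrogens = 4.
Molecular formula: C6H4BrNO2

C6H4BrNO2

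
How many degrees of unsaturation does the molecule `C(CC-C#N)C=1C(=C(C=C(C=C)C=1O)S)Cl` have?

Molecular formula from the SMILES: C12H12ClNOS.
DoU = (2C + 2 + N − H − X)/2 = (2·12 + 2 + 1 − 12 − 1)/2 = 14/2 = 7.
(Structurally: 1 ring(s) + 6 π bond(s) = 7.)

7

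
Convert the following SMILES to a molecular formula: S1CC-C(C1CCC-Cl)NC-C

C9H18ClNS

Heavy atoms from the SMILES: 9 C, 1 Cl, 1 N, 1 S.
Implicit hydrogens by atom environment:
  6 × C: 2 H each → 12
  2 × C: 1 H each → 2
  1 × C: 3 H
  1 × Cl: no H
  1 × N: 1 H
  1 × S: no H
  Total hydrogens = 18.
Molecular formula: C9H18ClNS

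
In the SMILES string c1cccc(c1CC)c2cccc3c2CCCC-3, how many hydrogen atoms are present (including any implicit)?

Hydrogens are implicit in SMILES; fill each atom to its normal valence:
  7 × C (aromatic): 1 H each → 7
  5 × C: 2 H each → 10
  5 × C (aromatic): no H
  1 × C: 3 H
  Total hydrogens = 20.

20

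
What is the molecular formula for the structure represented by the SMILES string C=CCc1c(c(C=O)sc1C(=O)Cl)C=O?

C10H7ClO3S

Heavy atoms from the SMILES: 10 C, 1 Cl, 3 O, 1 S.
Implicit hydrogens by atom environment:
  4 × C (aromatic): no H
  3 × C: 1 H each → 3
  3 × O: no H
  2 × C: 2 H each → 4
  1 × C: no H
  1 × Cl: no H
  1 × S (aromatic): no H
  Total hydrogens = 7.
Molecular formula: C10H7ClO3S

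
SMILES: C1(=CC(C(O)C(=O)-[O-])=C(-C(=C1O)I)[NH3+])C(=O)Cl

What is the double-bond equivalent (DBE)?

6

Molecular formula from the SMILES: C9H7ClINO5.
DoU = (2C + 2 + N − H − X)/2 = (2·9 + 2 + 1 − 7 − 2)/2 = 12/2 = 6.
(Structurally: 1 ring(s) + 5 π bond(s) = 6.)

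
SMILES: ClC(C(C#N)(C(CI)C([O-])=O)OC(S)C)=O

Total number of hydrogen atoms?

8

Hydrogens are implicit in SMILES; fill each atom to its normal valence:
  4 × C: no H
  3 × O: no H
  2 × C: 1 H each → 2
  1 × C: 3 H
  1 × C: 2 H
  1 × Cl: no H
  1 × I: no H
  1 × N: no H
  1 × O (charge -1): no H
  1 × S: 1 H
  Total hydrogens = 8.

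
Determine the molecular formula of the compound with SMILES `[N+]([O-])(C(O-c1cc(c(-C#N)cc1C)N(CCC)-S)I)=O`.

C12H14IN3O3S

Heavy atoms from the SMILES: 12 C, 1 I, 3 N, 3 O, 1 S.
Implicit hydrogens by atom environment:
  4 × C (aromatic): no H
  2 × C: 3 H each → 6
  2 × C: 2 H each → 4
  2 × C (aromatic): 1 H each → 2
  2 × N: no H
  2 × O: no H
  1 × C: 1 H
  1 × C: no H
  1 × I: no H
  1 × N (charge +1): no H
  1 × O (charge -1): no H
  1 × S: 1 H
  Total hydrogens = 14.
Molecular formula: C12H14IN3O3S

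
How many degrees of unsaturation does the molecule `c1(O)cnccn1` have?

Molecular formula from the SMILES: C4H4N2O.
DoU = (2C + 2 + N − H − X)/2 = (2·4 + 2 + 2 − 4 − 0)/2 = 8/2 = 4.
(Structurally: 1 ring(s) + 3 π bond(s) = 4.)

4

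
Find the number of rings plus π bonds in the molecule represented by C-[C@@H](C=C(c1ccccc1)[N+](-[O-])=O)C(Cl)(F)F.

6

Molecular formula from the SMILES: C11H10ClF2NO2.
DoU = (2C + 2 + N − H − X)/2 = (2·11 + 2 + 1 − 10 − 3)/2 = 12/2 = 6.
(Structurally: 1 ring(s) + 5 π bond(s) = 6.)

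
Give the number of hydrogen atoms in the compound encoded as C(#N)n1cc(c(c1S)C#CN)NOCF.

Hydrogens are implicit in SMILES; fill each atom to its normal valence:
  3 × C (aromatic): no H
  3 × C: no H
  1 × C: 2 H
  1 × C (aromatic): 1 H
  1 × F: no H
  1 × N: 2 H
  1 × N: 1 H
  1 × N (aromatic): no H
  1 × N: no H
  1 × O: no H
  1 × S: 1 H
  Total hydrogens = 7.

7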